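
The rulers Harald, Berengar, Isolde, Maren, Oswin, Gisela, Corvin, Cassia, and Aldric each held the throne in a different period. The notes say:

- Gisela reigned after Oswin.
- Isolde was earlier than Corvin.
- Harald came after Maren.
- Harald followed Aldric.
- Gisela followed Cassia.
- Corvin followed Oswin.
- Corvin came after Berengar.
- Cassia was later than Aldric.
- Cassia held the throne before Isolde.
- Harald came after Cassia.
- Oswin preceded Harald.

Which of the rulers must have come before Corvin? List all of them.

Directly stated before Corvin: Berengar, Isolde, and Oswin.
Aldric reaches Corvin via Aldric → Cassia → Isolde → Corvin.
Cassia reaches Corvin via Cassia → Isolde → Corvin.

Aldric, Berengar, Cassia, Isolde, Oswin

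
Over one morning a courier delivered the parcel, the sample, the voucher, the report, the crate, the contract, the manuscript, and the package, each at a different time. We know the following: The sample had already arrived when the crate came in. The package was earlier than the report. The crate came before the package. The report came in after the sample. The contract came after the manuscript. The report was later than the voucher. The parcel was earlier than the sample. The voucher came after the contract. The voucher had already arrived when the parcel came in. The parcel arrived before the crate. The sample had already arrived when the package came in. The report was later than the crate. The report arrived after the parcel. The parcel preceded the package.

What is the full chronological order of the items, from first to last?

The constraints fix every adjacent pair, so only one ordering works:
the manuscript → the contract → the voucher → the parcel → the sample → the crate → the package → the report.

the manuscript, the contract, the voucher, the parcel, the sample, the crate, the package, the report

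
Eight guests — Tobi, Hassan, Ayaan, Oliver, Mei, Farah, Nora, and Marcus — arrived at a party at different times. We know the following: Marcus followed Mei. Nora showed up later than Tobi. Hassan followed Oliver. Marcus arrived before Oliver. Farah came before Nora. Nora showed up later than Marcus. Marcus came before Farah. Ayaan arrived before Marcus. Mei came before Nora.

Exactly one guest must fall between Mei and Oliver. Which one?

Marcus

Tracing the constraints gives Mei → Marcus → Oliver, so Marcus sits after Mei and before Oliver.
No other guest is forced both after Mei and before Oliver.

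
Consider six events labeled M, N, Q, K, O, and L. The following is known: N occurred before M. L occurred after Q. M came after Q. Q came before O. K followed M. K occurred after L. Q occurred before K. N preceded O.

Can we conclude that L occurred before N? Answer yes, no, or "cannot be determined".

No chain of stated constraints runs from L to N, and none runs from N to L either.
So the relative order of L and N is not fixed by the given facts.

cannot be determined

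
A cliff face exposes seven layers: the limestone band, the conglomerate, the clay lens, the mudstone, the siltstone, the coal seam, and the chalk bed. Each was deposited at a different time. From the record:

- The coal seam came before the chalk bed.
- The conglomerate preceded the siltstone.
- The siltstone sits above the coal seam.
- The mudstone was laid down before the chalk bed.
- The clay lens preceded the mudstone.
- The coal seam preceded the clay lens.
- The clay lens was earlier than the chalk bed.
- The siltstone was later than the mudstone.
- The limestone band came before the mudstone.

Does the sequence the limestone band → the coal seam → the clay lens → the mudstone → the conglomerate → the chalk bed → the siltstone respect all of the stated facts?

yes

Check each stated constraint against the proposed order — e.g. the coal seam is ahead of the chalk bed; the coal seam is ahead of the siltstone. Every pair is in the required order; nothing is violated.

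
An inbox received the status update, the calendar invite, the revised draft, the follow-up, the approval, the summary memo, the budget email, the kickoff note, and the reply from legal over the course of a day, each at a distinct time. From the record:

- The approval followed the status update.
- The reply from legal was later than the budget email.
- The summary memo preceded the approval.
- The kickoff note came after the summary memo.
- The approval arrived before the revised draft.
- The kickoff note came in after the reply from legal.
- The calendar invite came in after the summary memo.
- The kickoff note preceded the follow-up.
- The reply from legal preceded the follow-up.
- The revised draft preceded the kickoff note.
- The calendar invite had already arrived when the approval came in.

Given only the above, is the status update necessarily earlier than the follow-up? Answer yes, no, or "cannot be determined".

yes

Chain the constraints: the status update → the approval → the revised draft → the kickoff note → the follow-up. Each link is directly stated, so the status update comes before the follow-up.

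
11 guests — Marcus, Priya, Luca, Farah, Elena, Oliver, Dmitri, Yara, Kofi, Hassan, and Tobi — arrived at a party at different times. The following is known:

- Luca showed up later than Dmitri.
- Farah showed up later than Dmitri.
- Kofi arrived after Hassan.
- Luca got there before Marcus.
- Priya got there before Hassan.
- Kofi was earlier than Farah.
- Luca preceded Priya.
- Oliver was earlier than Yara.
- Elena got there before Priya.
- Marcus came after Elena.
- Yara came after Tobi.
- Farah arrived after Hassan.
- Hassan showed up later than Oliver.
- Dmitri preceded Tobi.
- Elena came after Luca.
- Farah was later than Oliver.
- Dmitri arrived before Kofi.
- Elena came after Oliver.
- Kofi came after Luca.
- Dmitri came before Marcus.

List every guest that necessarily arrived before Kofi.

Dmitri, Elena, Hassan, Luca, Oliver, Priya

Directly stated before Kofi: Dmitri, Hassan, and Luca.
Elena reaches Kofi via Elena → Priya → Hassan → Kofi.
Oliver reaches Kofi via Oliver → Hassan → Kofi.
Priya reaches Kofi via Priya → Hassan → Kofi.
No chain forces Marcus (or any of the others) ahead of Kofi.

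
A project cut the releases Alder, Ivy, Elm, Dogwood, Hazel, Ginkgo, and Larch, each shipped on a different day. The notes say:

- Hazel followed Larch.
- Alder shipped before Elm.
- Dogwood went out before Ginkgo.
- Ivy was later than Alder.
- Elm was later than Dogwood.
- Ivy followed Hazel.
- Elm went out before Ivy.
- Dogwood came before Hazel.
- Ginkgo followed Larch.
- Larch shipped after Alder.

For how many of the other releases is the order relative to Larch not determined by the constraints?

Forced before Larch: Alder; forced after Larch: Ginkgo, Hazel, and Ivy.
That leaves Dogwood and Elm with no forced order relative to Larch — 2.

2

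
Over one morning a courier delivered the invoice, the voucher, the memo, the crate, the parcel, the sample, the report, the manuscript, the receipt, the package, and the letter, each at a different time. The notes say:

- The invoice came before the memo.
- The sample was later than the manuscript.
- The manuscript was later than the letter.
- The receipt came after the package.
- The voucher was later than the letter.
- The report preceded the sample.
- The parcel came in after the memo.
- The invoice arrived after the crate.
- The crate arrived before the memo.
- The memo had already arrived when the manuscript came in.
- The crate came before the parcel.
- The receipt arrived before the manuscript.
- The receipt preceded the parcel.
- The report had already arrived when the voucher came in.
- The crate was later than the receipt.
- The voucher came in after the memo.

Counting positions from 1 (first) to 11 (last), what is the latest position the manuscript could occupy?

10

The manuscript must come before the sample — 1 item forced after it.
Everything else can be placed before the manuscript in some valid order, so the manuscript can sit as late as position 11 − 1 = 10.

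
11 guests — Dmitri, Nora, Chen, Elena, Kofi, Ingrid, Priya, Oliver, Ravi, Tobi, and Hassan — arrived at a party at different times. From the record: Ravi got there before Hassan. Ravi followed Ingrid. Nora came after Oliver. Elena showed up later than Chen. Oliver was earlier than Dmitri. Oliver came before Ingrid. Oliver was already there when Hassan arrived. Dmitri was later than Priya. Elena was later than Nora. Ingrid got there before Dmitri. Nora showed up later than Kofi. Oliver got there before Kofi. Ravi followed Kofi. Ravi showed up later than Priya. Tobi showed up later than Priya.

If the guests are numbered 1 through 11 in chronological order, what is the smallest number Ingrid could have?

Oliver must come before Ingrid — 1 forced predecessor.
Nothing else is forced ahead of Ingrid, so their earliest slot is position 1 + 1 = 2.

2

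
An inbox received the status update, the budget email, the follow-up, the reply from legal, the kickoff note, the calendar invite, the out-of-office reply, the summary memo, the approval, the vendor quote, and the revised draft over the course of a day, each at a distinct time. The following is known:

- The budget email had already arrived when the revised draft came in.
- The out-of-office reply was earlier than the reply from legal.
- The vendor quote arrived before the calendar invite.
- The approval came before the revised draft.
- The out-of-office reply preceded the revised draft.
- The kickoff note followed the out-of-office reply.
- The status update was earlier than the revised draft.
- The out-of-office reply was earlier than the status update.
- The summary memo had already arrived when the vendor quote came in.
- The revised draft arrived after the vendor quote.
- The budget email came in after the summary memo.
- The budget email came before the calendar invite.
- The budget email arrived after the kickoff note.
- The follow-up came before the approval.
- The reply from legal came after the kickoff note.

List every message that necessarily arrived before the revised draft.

Directly stated before the revised draft: the approval, the budget email, the out-of-office reply, the status update, and the vendor quote.
The follow-up reaches the revised draft via the follow-up → the approval → the revised draft.
The kickoff note reaches the revised draft via the kickoff note → the budget email → the revised draft.
The summary memo reaches the revised draft via the summary memo → the budget email → the revised draft.
No chain forces the calendar invite (or any of the others) ahead of the revised draft.

the approval, the budget email, the follow-up, the kickoff note, the out-of-office reply, the status update, the summary memo, the vendor quote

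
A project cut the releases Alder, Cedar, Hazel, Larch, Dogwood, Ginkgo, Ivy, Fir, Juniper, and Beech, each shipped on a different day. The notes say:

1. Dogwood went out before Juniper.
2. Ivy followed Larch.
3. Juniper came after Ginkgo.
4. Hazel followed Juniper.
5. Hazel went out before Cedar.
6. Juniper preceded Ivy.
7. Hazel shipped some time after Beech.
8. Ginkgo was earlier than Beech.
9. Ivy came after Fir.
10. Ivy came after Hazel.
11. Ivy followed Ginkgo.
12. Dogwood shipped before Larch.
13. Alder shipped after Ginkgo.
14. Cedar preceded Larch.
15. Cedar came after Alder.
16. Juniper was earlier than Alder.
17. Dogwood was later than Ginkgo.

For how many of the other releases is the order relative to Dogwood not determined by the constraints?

Forced before Dogwood: Ginkgo; forced after Dogwood: Alder, Cedar, Hazel, Ivy, Juniper, and Larch.
That leaves Beech and Fir with no forced order relative to Dogwood — 2.

2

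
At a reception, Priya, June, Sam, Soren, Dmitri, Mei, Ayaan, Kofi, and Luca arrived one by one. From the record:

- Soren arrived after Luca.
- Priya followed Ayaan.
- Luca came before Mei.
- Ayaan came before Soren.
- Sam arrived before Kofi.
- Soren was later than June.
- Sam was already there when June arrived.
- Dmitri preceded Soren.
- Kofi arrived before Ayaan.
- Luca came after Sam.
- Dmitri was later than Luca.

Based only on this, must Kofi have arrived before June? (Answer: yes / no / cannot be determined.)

No chain of stated constraints runs from Kofi to June, and none runs from June to Kofi either.
So the relative order of Kofi and June is not fixed by the given facts.

cannot be determined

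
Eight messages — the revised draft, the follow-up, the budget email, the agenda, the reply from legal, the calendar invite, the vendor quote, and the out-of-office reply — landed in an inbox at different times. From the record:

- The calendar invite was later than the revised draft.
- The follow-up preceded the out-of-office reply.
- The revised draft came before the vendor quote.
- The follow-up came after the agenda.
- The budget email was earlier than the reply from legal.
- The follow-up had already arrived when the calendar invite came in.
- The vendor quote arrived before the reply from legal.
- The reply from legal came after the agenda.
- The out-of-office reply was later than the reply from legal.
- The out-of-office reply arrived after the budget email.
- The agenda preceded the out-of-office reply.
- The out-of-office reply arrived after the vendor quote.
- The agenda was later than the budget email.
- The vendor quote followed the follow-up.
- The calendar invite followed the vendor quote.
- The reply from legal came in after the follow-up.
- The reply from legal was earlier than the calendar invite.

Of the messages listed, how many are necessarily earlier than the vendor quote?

4

Directly stated before the vendor quote: the follow-up and the revised draft.
The agenda reaches the vendor quote via the agenda → the follow-up → the vendor quote.
The budget email reaches the vendor quote via the budget email → the agenda → the follow-up → the vendor quote.
No chain forces the out-of-office reply (or any of the others) ahead of the vendor quote.
That's the agenda, the budget email, the follow-up, and the revised draft — 4 in all.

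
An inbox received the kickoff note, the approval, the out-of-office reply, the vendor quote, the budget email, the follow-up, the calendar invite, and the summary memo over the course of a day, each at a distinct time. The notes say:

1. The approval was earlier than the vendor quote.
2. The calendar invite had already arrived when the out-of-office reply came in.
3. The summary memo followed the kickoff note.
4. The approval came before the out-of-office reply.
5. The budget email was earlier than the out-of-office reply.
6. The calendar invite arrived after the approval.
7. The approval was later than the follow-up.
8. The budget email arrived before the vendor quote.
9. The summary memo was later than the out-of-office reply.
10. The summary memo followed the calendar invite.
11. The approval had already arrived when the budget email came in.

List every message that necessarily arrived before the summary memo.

the approval, the budget email, the calendar invite, the follow-up, the kickoff note, the out-of-office reply

Directly stated before the summary memo: the calendar invite, the kickoff note, and the out-of-office reply.
The approval reaches the summary memo via the approval → the calendar invite → the summary memo.
The budget email reaches the summary memo via the budget email → the out-of-office reply → the summary memo.
The follow-up reaches the summary memo via the follow-up → the approval → the calendar invite → the summary memo.
No chain forces the vendor quote ahead of the summary memo.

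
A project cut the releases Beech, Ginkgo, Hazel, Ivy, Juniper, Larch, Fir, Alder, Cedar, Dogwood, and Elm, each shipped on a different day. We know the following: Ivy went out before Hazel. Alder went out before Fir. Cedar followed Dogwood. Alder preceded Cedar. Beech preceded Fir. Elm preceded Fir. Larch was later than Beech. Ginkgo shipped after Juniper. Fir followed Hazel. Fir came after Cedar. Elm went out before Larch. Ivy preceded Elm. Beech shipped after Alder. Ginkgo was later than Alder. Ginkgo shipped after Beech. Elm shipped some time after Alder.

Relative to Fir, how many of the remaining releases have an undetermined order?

3

Forced before Fir: Alder, Beech, Cedar, Dogwood, Elm, Hazel, and Ivy.
That leaves Ginkgo, Juniper, and Larch with no forced order relative to Fir — 3.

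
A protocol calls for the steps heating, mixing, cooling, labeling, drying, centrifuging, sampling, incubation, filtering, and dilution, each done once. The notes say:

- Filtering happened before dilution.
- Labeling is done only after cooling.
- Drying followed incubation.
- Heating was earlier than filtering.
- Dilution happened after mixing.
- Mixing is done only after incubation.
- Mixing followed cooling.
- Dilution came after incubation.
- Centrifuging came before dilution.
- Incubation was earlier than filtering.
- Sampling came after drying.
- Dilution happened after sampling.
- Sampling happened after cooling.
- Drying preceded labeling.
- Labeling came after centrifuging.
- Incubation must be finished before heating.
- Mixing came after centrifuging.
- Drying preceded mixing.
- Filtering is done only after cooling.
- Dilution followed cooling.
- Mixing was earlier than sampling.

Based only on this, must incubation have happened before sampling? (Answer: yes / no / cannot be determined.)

Chain the constraints: incubation → drying → sampling. Each link is directly stated, so incubation comes before sampling.

yes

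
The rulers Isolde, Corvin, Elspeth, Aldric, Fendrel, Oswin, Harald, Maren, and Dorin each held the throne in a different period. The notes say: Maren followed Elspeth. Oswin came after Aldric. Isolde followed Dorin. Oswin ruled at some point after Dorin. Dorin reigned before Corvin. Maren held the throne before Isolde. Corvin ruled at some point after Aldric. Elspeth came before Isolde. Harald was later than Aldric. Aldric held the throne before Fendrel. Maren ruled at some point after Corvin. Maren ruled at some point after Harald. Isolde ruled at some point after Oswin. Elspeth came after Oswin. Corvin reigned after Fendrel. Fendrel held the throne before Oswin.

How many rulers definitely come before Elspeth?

Directly stated before Elspeth: Oswin.
Aldric reaches Elspeth via Aldric → Oswin → Elspeth.
Dorin reaches Elspeth via Dorin → Oswin → Elspeth.
Fendrel reaches Elspeth via Fendrel → Oswin → Elspeth.
No chain forces Harald (or any of the others) ahead of Elspeth.
That's Aldric, Dorin, Fendrel, and Oswin — 4 in all.

4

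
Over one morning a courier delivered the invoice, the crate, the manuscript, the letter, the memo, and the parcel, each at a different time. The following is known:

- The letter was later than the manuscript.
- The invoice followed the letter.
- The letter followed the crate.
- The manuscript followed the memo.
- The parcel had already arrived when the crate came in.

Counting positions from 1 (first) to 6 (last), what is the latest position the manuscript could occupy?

4

The manuscript must come before the invoice and the letter — 2 items forced after it.
Everything else can be placed before the manuscript in some valid order, so the manuscript can sit as late as position 6 − 2 = 4.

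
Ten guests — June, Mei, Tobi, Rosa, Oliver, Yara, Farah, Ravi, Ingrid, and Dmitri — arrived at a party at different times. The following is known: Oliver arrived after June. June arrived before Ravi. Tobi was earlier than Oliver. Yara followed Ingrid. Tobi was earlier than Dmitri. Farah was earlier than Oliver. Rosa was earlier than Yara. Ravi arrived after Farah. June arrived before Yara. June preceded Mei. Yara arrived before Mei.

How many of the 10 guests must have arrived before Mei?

4

Directly stated before Mei: June and Yara.
Ingrid reaches Mei via Ingrid → Yara → Mei.
Rosa reaches Mei via Rosa → Yara → Mei.
No chain forces Ravi (or any of the others) ahead of Mei.
That's Ingrid, June, Rosa, and Yara — 4 in all.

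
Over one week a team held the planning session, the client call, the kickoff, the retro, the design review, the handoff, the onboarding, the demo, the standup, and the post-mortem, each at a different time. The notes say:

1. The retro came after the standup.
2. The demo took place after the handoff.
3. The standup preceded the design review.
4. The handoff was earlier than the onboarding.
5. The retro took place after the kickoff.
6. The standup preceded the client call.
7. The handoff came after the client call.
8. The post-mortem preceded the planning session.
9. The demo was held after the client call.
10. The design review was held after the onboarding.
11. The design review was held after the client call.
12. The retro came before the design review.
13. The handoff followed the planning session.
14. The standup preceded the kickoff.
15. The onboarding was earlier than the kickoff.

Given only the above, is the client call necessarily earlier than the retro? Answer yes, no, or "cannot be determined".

yes

Chain the constraints: the client call → the handoff → the onboarding → the kickoff → the retro. Each link is directly stated, so the client call comes before the retro.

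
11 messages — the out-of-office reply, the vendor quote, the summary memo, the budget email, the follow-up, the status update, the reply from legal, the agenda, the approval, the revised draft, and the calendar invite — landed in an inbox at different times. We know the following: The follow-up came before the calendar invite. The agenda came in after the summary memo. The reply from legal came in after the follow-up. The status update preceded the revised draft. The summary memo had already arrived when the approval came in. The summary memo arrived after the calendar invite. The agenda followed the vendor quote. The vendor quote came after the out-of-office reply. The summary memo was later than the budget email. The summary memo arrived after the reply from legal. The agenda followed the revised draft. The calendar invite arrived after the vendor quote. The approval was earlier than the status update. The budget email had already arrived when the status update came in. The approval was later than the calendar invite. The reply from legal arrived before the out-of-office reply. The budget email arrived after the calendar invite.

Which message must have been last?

Every other message has a chain of constraints placing it before the agenda, so the agenda is last.

the agenda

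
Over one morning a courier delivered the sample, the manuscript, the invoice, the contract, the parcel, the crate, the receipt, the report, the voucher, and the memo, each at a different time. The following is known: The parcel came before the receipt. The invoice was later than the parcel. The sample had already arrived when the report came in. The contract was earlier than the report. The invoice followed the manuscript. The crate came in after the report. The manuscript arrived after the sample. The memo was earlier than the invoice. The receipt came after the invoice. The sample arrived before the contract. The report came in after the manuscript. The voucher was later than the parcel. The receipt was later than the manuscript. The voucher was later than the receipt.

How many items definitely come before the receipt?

5

Directly stated before the receipt: the invoice, the manuscript, and the parcel.
The memo reaches the receipt via the memo → the invoice → the receipt.
The sample reaches the receipt via the sample → the manuscript → the receipt.
No chain forces the contract (or any of the others) ahead of the receipt.
That's the invoice, the manuscript, the memo, the parcel, and the sample — 5 in all.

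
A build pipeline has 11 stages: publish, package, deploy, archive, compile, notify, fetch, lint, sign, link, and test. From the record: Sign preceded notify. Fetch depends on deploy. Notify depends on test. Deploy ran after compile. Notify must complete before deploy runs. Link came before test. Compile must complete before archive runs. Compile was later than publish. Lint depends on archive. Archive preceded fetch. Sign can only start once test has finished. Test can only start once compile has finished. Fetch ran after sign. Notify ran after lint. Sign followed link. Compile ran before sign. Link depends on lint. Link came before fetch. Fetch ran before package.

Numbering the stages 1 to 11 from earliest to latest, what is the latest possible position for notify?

8

Notify must come before deploy, fetch, and package — 3 stages forced after it.
Everything else can be placed before notify in some valid order, so notify can sit as late as position 11 − 3 = 8.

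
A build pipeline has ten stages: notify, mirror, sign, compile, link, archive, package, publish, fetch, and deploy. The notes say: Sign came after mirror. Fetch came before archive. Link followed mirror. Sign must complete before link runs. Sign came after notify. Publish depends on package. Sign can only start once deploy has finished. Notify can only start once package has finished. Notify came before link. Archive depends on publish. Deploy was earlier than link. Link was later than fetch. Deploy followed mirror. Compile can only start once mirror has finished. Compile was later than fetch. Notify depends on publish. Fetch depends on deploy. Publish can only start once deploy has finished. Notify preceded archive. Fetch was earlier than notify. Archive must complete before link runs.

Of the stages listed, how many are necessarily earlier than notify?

Directly stated before notify: fetch, package, and publish.
Deploy reaches notify via deploy → publish → notify.
Mirror reaches notify via mirror → deploy → publish → notify.
No chain forces compile (or any of the others) ahead of notify.
That's deploy, fetch, mirror, package, and publish — 5 in all.

5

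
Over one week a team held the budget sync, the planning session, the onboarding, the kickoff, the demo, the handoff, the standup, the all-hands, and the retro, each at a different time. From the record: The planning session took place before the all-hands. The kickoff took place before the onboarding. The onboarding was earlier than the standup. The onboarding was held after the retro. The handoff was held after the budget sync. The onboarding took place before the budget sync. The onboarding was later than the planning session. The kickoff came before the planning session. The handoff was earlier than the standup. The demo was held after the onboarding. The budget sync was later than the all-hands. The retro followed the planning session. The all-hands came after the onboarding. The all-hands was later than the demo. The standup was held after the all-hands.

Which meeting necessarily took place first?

the kickoff

The kickoff has a chain of constraints placing it before every other meeting, so the kickoff must be first.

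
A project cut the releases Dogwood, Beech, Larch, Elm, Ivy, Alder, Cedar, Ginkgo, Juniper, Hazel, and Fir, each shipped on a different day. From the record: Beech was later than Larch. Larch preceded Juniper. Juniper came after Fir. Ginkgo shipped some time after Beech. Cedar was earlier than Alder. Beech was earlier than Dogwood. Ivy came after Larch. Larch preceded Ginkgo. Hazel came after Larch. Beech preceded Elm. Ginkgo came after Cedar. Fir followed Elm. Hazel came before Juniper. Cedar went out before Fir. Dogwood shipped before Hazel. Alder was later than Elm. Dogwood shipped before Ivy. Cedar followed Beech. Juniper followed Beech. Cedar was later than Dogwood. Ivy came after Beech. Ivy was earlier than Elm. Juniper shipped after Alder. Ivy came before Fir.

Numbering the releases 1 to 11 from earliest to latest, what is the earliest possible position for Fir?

Beech, Cedar, Dogwood, Elm, Ivy, and Larch must all come before Fir — 6 forced predecessors.
Nothing else is forced ahead of Fir, so its earliest slot is position 6 + 1 = 7.

7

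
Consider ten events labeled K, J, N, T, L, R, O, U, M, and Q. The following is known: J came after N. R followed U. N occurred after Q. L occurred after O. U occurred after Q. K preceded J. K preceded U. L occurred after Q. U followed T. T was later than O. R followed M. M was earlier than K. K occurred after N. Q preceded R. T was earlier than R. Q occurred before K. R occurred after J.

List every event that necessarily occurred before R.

Directly stated before R: J, M, Q, T, and U.
K reaches R via K → J → R.
N reaches R via N → J → R.
O reaches R via O → T → R.
No chain forces L ahead of R.

J, K, M, N, O, Q, T, U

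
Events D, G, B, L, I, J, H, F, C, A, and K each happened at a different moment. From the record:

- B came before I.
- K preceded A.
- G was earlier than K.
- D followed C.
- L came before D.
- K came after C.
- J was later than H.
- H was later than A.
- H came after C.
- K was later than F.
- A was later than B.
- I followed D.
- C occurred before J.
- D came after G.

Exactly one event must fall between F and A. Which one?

K

Tracing the constraints gives F → K → A, so K sits after F and before A.
No other event is forced both after F and before A.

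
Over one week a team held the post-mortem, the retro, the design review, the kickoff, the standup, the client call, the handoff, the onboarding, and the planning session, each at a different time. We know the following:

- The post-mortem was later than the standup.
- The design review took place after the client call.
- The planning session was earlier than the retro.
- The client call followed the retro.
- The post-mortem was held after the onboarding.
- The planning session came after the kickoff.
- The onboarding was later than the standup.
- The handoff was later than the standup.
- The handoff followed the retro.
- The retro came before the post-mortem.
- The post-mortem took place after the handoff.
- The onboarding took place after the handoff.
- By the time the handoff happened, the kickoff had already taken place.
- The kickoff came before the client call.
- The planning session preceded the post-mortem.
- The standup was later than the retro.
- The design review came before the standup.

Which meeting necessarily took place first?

the kickoff

The kickoff has a chain of constraints placing it before every other meeting, so the kickoff must be first.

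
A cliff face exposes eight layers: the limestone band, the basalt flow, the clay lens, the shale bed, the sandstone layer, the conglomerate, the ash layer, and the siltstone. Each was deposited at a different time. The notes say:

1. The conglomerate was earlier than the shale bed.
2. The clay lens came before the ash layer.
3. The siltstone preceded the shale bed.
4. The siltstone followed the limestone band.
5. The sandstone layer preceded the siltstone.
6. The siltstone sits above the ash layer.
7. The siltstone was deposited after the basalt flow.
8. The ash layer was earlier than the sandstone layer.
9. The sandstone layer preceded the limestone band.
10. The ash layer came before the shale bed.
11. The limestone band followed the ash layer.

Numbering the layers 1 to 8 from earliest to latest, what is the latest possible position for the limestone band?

6

The limestone band must come before the shale bed and the siltstone — 2 layers forced after it.
Everything else can be placed before the limestone band in some valid order, so the limestone band can sit as late as position 8 − 2 = 6.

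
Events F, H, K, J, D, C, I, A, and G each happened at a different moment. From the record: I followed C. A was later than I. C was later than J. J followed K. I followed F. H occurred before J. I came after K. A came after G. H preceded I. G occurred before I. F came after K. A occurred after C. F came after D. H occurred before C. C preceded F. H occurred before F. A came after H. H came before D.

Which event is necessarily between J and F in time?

C

Tracing the constraints gives J → C → F, so C sits after J and before F.
No other event is forced both after J and before F.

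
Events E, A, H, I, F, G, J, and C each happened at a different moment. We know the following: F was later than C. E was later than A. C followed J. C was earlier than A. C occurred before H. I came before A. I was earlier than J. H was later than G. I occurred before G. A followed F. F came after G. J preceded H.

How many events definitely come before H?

4

Directly stated before H: C, G, and J.
I reaches H via I → J → H.
No chain forces E (or any of the others) ahead of H.
That's C, G, I, and J — 4 in all.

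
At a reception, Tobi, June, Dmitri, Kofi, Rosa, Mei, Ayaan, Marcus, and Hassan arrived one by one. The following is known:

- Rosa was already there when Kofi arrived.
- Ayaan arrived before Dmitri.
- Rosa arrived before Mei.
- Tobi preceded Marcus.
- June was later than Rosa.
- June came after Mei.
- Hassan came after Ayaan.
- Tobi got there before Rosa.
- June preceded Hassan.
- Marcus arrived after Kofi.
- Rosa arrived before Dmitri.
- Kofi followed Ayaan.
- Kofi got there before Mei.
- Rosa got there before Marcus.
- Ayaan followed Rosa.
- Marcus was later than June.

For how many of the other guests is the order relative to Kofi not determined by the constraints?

Forced before Kofi: Ayaan, Rosa, and Tobi; forced after Kofi: Hassan, June, Marcus, and Mei.
That leaves Dmitri with no forced order relative to Kofi — 1.

1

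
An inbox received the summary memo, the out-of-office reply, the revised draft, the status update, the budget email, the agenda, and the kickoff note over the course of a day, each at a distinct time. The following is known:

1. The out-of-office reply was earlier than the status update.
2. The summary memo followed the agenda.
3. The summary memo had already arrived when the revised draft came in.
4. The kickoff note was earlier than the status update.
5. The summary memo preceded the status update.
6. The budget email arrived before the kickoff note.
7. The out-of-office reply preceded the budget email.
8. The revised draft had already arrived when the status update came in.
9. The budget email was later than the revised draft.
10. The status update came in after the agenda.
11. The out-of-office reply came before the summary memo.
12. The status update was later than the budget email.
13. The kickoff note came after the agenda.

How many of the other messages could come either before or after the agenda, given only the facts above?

1

Forced after the agenda: the budget email, the kickoff note, the revised draft, the status update, and the summary memo.
That leaves the out-of-office reply with no forced order relative to the agenda — 1.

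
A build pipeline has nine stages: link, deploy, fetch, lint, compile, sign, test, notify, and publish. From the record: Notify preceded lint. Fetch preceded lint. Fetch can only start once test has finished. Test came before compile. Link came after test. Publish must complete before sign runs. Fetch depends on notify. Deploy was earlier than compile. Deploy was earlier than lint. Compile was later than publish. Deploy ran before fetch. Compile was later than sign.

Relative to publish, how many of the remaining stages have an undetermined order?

6

Forced after publish: compile and sign.
That leaves deploy, fetch, link, lint, notify, and test with no forced order relative to publish — 6.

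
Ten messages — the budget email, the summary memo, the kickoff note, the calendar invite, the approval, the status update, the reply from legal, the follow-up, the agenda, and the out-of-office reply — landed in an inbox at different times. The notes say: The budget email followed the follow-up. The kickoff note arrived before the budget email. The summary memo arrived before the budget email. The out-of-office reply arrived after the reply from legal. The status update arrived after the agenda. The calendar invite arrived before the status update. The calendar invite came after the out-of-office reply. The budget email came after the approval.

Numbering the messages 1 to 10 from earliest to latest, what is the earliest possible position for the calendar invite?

3

The out-of-office reply and the reply from legal must both come before the calendar invite — 2 forced predecessors.
Nothing else is forced ahead of the calendar invite, so its earliest slot is position 2 + 1 = 3.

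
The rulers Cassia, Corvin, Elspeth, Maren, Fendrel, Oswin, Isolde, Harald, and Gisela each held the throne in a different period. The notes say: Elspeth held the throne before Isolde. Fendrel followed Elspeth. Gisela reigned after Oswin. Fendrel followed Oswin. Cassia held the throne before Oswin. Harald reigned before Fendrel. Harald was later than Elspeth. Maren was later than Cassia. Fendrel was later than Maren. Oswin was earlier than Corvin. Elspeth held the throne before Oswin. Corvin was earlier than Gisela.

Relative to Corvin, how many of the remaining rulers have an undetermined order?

4

Forced before Corvin: Cassia, Elspeth, and Oswin; forced after Corvin: Gisela.
That leaves Fendrel, Harald, Isolde, and Maren with no forced order relative to Corvin — 4.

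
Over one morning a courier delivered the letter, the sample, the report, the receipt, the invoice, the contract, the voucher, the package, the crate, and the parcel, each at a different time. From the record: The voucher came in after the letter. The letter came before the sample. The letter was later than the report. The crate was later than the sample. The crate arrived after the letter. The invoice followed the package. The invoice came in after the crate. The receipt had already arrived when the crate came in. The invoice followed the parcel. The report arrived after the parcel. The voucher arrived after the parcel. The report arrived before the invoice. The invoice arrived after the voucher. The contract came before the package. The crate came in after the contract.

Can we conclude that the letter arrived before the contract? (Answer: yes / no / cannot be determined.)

cannot be determined

No chain of stated constraints runs from the letter to the contract, and none runs from the contract to the letter either.
So the relative order of the letter and the contract is not fixed by the given facts.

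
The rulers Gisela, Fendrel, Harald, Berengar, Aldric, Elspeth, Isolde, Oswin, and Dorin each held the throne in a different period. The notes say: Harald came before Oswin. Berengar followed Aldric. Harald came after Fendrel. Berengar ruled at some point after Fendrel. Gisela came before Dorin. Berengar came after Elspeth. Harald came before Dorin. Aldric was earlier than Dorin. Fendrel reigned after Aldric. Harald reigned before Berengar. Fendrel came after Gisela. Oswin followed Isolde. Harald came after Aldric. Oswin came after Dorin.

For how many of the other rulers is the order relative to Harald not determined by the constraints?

2

Forced before Harald: Aldric, Fendrel, and Gisela; forced after Harald: Berengar, Dorin, and Oswin.
That leaves Elspeth and Isolde with no forced order relative to Harald — 2.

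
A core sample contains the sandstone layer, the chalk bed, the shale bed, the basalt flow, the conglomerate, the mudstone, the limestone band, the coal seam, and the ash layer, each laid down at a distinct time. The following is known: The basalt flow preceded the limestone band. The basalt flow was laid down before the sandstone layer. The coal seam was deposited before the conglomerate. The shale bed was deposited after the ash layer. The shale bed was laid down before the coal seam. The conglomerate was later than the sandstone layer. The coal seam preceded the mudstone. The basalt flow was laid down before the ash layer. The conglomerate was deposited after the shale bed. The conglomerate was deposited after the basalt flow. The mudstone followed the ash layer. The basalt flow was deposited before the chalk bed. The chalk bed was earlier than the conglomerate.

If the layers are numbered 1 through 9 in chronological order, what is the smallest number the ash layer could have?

2

The basalt flow must come before the ash layer — 1 forced predecessor.
Nothing else is forced ahead of the ash layer, so its earliest slot is position 1 + 1 = 2.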